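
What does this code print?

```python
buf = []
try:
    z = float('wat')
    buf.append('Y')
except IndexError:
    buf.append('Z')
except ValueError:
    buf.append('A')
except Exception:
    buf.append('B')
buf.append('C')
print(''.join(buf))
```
AC

ValueError matches before generic Exception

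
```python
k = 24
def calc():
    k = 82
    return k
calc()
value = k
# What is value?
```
24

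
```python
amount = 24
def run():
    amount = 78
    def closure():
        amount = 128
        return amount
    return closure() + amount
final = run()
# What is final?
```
206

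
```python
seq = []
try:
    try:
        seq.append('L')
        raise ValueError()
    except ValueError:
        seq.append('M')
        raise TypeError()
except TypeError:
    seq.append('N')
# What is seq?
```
['L', 'M', 'N']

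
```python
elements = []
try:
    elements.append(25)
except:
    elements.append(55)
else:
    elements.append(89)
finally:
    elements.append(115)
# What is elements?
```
[25, 89, 115]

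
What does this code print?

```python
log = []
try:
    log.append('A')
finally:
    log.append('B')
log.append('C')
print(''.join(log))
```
ABC

try/finally without except, no exception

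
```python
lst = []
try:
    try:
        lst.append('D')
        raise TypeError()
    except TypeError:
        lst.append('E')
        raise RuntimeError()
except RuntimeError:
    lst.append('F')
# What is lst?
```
['D', 'E', 'F']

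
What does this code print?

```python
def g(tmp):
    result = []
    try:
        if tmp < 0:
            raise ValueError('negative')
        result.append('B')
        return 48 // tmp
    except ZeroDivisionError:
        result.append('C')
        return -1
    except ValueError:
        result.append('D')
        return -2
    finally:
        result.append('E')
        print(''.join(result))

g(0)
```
BCE

tmp=0 causes ZeroDivisionError, caught, finally prints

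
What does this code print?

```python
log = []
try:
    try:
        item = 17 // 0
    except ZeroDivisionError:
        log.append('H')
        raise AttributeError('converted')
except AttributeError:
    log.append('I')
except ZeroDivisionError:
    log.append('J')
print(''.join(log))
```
HI

New AttributeError raised, caught by outer AttributeError handler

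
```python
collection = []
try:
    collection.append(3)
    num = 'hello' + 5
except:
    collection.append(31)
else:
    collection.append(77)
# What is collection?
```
[3, 31]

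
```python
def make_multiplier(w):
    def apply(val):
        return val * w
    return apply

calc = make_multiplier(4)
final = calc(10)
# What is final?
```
40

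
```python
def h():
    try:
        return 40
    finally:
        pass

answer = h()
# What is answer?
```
40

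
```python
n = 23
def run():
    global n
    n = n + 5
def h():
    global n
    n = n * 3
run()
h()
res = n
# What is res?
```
84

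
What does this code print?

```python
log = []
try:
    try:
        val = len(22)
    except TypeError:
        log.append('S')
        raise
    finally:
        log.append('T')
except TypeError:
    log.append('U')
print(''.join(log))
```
STU

finally runs before re-raised exception propagates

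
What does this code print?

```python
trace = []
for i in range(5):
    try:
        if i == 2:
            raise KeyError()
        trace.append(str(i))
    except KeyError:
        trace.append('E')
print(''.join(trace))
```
01E34

Exception on i=2 caught, loop continues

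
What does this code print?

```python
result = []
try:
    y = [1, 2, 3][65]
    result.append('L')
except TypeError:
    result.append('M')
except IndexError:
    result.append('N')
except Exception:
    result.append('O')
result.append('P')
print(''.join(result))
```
NP

IndexError matches before generic Exception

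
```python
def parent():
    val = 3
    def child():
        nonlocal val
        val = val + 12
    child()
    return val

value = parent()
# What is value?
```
15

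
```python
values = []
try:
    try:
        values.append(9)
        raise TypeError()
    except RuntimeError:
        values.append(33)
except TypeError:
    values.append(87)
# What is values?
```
[9, 87]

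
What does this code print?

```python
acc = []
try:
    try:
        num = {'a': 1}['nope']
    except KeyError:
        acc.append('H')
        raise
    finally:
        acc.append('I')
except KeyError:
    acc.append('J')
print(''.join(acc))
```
HIJ

finally runs before re-raised exception propagates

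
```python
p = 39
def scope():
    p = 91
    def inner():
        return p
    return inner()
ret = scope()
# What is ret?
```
91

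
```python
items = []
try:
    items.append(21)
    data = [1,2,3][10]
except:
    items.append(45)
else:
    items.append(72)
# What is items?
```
[21, 45]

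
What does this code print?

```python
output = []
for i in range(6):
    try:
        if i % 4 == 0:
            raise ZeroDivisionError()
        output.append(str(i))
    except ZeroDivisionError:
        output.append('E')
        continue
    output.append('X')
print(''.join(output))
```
E1X2X3XE5X

continue in except skips rest of loop body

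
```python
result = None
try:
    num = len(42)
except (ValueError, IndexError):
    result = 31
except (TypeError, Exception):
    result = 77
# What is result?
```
77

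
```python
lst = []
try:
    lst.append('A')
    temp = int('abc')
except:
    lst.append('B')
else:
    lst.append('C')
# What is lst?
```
['A', 'B']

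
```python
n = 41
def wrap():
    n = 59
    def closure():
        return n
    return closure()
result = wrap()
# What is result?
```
59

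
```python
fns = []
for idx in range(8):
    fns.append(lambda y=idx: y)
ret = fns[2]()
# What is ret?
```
2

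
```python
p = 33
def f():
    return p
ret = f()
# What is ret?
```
33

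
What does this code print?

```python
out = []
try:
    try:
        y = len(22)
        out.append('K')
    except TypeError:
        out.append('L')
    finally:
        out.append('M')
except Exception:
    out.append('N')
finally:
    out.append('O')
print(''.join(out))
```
LMO

Both finally blocks run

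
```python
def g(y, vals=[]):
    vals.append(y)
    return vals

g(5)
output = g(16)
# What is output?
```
[5, 16]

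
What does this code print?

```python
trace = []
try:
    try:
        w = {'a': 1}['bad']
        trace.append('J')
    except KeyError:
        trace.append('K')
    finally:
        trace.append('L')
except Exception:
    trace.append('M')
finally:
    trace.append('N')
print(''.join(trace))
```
KLN

Both finally blocks run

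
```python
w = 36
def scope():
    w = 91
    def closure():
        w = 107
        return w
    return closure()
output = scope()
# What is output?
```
107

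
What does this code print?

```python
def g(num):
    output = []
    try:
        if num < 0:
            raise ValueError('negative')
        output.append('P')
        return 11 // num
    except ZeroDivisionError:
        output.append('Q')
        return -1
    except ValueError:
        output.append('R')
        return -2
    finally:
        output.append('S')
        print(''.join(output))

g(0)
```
PQS

num=0 causes ZeroDivisionError, caught, finally prints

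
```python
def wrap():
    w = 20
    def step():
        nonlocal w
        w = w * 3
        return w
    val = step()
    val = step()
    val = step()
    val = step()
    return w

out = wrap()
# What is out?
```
1620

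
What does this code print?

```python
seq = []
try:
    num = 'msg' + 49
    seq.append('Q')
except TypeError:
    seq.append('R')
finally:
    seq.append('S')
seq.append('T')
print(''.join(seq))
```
RST

finally always runs, even after exception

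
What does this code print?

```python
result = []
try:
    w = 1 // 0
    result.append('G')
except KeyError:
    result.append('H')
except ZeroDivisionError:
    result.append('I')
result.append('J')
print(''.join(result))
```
IJ

ZeroDivisionError is caught by its specific handler, not KeyError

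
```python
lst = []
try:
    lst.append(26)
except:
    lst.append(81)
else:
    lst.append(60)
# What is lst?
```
[26, 60]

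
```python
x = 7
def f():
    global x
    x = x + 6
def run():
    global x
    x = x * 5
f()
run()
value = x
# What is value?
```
65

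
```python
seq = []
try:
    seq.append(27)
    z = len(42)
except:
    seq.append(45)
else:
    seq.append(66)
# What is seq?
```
[27, 45]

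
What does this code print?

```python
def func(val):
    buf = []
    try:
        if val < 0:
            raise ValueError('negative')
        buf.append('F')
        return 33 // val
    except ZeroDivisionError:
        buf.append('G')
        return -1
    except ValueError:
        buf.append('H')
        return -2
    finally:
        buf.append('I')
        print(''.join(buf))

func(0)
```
FGI

val=0 causes ZeroDivisionError, caught, finally prints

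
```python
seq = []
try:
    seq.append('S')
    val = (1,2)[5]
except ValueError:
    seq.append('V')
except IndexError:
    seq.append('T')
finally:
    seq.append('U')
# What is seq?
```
['S', 'T', 'U']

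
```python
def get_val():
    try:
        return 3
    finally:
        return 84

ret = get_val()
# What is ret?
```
84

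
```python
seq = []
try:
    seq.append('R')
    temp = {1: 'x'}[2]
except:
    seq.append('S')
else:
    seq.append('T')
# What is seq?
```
['R', 'S']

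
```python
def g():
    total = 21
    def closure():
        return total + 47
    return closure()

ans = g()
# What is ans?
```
68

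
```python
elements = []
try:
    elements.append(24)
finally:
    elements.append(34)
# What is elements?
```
[24, 34]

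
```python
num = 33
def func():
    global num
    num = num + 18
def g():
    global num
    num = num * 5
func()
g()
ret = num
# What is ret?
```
255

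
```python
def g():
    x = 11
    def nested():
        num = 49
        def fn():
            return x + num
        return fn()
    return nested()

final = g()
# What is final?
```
60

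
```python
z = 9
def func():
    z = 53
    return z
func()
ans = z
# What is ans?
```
9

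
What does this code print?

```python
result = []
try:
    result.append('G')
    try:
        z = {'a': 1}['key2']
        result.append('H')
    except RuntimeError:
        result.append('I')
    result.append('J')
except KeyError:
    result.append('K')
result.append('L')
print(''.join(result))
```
GKL

Inner handler doesn't match, propagates to outer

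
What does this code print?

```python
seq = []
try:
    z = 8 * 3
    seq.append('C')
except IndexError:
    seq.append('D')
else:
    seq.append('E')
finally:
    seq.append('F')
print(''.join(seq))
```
CEF

else runs before finally when no exception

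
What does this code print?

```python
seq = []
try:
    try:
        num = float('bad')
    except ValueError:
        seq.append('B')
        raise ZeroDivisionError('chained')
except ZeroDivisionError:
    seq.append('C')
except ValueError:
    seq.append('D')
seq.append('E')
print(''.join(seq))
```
BCE

ZeroDivisionError raised and caught, original ValueError not re-raised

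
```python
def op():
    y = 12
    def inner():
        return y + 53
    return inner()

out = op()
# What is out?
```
65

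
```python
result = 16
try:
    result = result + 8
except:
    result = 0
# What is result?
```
24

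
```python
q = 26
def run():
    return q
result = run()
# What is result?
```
26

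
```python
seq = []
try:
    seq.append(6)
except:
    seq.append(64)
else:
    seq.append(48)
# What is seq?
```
[6, 48]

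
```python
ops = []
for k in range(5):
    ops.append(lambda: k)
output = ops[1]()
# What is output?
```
4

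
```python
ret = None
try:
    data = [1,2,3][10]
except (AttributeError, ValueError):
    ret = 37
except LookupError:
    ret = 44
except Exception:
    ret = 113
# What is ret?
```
44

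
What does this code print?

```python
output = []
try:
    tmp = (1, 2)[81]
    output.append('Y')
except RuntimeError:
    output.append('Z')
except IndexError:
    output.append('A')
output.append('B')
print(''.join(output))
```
AB

IndexError is caught by its specific handler, not RuntimeError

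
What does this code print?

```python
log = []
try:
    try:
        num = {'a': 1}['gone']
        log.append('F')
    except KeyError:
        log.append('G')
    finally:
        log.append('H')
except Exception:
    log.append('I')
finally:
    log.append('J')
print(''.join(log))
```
GHJ

Both finally blocks run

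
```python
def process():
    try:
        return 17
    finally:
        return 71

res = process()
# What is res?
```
71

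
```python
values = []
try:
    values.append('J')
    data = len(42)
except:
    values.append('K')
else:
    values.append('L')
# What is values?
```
['J', 'K']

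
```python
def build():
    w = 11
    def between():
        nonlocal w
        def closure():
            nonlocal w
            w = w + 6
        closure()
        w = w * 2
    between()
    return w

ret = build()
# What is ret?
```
34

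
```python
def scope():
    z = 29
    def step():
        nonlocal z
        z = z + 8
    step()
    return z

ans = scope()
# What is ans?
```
37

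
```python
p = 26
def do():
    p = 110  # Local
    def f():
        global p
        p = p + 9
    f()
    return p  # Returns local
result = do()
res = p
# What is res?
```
35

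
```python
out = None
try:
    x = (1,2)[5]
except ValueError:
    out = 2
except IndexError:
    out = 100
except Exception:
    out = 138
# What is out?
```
100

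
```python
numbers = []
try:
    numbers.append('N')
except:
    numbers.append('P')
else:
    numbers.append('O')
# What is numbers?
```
['N', 'O']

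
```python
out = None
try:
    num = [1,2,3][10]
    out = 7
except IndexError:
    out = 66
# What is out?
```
66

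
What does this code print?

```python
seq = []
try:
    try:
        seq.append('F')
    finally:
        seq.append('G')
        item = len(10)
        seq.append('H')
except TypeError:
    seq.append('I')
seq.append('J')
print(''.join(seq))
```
FGIJ

Exception in inner finally caught by outer except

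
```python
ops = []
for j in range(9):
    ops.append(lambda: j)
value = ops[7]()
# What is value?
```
8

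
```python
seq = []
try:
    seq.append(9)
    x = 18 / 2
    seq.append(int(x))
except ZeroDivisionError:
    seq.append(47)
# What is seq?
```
[9, 9]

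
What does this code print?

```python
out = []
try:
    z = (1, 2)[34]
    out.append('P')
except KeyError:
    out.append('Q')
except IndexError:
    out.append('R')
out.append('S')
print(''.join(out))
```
RS

IndexError is caught by its specific handler, not KeyError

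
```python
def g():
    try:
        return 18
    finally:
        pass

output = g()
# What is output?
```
18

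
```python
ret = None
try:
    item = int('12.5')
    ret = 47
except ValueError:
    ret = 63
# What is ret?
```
63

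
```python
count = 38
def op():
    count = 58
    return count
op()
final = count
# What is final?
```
38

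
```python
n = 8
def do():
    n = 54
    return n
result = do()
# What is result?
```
54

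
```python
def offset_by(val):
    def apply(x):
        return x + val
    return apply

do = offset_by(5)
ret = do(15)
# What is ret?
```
20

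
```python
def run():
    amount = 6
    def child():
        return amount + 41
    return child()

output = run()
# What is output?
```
47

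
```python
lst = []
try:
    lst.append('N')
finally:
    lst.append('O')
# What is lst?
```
['N', 'O']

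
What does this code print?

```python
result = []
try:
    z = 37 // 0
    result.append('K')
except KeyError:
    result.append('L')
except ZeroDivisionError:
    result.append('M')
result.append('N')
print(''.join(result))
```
MN

ZeroDivisionError is caught by its specific handler, not KeyError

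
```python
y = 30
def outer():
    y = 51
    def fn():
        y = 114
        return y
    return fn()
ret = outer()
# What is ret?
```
114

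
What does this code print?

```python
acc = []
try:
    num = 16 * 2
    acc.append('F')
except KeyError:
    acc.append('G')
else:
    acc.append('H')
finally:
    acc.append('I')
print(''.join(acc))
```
FHI

else runs before finally when no exception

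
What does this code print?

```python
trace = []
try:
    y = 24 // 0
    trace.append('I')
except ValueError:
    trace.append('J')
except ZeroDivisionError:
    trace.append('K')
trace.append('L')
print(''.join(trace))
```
KL

ZeroDivisionError is caught by its specific handler, not ValueError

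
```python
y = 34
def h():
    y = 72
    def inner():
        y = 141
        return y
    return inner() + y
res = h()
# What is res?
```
213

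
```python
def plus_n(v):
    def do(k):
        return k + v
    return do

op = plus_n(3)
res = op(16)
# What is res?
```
19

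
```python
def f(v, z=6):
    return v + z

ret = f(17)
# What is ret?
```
23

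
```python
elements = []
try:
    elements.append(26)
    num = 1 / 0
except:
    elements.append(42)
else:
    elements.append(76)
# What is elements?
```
[26, 42]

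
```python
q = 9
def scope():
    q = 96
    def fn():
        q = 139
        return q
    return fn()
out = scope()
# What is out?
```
139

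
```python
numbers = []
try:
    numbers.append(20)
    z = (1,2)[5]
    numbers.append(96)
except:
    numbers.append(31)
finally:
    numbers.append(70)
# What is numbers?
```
[20, 31, 70]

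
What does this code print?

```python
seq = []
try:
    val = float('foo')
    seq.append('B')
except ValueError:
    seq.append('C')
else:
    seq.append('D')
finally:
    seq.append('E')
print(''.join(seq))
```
CE

Exception: except runs, else skipped, finally runs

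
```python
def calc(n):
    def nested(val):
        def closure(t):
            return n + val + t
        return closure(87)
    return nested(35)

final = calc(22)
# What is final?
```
144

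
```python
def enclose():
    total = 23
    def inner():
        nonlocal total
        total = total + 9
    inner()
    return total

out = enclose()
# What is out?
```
32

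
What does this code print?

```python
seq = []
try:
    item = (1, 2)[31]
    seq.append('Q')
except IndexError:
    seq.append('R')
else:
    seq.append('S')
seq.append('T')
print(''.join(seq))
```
RT

else block skipped when exception is caught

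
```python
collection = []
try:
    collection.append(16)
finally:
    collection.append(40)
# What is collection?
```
[16, 40]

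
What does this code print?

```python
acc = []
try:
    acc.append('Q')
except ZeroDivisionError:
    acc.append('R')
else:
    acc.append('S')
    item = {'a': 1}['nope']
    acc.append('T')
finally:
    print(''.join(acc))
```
QS

Try succeeds, else appends 'S', KeyError in else is uncaught, finally prints before exception propagates ('T' never appended)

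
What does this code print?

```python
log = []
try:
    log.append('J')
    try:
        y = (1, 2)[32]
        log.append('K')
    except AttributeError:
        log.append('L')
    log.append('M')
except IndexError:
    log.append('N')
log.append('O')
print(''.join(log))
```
JNO

Inner handler doesn't match, propagates to outer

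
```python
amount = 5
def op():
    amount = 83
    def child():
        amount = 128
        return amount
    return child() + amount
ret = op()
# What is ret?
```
211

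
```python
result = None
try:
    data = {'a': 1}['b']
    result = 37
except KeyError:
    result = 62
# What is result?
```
62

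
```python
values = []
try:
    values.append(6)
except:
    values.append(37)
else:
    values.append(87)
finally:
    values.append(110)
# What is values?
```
[6, 87, 110]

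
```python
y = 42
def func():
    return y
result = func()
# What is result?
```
42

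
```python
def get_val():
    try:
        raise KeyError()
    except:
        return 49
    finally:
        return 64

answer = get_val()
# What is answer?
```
64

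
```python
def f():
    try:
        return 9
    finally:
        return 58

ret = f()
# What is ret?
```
58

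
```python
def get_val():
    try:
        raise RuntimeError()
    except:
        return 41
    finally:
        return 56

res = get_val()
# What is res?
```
56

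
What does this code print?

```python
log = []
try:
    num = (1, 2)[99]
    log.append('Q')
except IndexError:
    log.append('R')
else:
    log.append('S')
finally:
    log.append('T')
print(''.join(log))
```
RT

Exception: except runs, else skipped, finally runs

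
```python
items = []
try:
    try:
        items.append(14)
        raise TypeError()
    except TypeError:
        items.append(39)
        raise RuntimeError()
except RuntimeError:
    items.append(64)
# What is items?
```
[14, 39, 64]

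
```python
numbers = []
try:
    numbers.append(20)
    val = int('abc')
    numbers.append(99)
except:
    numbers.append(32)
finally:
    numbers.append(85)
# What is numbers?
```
[20, 32, 85]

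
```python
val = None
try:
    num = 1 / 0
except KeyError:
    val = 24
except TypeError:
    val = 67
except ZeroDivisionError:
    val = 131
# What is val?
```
131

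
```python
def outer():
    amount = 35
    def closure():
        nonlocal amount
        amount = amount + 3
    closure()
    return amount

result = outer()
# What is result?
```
38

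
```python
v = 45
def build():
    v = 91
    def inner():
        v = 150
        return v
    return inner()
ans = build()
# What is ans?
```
150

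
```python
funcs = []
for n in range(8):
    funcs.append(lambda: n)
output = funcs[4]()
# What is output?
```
7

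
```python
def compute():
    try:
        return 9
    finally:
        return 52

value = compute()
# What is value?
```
52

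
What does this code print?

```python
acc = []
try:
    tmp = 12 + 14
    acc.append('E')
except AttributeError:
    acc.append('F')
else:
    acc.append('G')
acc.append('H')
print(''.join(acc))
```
EGH

else block runs when no exception occurs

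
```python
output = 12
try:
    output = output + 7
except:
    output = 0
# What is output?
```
19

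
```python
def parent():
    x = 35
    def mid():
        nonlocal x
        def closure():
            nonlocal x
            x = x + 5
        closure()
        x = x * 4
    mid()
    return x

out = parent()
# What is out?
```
160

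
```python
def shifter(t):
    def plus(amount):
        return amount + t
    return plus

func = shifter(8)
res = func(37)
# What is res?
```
45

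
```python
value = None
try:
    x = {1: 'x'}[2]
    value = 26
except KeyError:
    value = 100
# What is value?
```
100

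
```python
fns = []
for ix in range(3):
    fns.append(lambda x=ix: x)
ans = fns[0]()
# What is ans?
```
0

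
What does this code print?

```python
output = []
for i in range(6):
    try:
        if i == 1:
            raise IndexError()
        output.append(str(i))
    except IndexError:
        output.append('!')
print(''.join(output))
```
0!2345

Exception on i=1 caught, loop continues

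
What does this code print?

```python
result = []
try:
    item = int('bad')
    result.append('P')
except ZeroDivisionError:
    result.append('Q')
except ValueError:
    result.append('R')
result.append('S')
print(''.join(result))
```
RS

ValueError is caught by its specific handler, not ZeroDivisionError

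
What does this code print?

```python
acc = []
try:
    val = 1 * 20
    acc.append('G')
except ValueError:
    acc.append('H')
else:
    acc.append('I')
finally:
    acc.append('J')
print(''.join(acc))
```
GIJ

else runs before finally when no exception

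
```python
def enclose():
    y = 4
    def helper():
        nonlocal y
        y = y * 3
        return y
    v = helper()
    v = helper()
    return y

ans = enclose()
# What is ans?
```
36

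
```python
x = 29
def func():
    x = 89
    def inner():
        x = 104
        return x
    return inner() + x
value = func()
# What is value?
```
193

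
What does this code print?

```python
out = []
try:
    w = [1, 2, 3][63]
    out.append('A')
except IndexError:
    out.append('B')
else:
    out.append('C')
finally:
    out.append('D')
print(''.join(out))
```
BD

Exception: except runs, else skipped, finally runs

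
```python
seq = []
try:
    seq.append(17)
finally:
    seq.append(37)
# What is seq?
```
[17, 37]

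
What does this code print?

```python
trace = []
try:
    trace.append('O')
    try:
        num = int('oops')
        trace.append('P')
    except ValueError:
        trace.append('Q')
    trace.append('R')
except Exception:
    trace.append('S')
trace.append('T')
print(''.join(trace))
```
OQRT

Inner exception caught by inner handler, outer continues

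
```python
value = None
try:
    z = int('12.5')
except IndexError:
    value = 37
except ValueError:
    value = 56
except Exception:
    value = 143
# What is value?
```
56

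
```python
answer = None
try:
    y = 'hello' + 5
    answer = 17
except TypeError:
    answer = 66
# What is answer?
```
66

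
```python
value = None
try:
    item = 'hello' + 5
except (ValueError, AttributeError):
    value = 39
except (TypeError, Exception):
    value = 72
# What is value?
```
72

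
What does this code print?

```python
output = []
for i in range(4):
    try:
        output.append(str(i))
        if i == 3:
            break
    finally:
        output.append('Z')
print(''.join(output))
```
0Z1Z2Z3Z

finally runs even when breaking out of loop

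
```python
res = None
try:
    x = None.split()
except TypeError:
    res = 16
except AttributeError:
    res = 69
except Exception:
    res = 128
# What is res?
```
69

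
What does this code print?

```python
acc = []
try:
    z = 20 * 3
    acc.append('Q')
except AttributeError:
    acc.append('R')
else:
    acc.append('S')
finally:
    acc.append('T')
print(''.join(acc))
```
QST

else runs before finally when no exception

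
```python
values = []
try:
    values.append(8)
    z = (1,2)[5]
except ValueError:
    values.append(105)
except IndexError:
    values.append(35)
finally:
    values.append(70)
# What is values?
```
[8, 35, 70]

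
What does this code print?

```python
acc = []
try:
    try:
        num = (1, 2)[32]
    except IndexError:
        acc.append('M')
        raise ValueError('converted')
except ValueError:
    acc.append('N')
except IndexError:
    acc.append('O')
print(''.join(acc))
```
MN

New ValueError raised, caught by outer ValueError handler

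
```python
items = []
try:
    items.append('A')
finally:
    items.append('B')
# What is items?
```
['A', 'B']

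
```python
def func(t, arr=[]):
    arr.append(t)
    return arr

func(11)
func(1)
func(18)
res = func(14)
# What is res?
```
[11, 1, 18, 14]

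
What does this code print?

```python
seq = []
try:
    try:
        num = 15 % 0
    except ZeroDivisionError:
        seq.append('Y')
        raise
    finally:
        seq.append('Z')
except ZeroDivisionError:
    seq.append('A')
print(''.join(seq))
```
YZA

finally runs before re-raised exception propagates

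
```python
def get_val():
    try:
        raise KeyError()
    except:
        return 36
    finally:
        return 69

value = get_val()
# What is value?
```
69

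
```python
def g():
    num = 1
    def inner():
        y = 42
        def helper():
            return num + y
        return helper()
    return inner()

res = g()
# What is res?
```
43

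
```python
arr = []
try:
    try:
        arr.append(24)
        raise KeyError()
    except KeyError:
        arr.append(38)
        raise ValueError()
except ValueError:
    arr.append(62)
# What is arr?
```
[24, 38, 62]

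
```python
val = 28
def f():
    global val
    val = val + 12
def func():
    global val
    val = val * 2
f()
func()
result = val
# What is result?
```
80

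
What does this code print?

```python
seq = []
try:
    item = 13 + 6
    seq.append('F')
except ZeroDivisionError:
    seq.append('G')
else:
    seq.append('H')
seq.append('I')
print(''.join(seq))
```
FHI

else block runs when no exception occurs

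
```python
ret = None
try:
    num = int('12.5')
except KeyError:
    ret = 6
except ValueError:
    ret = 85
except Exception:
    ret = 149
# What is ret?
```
85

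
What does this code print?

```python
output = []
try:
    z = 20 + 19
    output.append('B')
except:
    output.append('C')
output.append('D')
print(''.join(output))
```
BD

No exception, try block completes normally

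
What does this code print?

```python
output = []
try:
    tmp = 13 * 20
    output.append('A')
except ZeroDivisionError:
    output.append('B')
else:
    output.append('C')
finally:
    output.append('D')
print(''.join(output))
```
ACD

else runs before finally when no exception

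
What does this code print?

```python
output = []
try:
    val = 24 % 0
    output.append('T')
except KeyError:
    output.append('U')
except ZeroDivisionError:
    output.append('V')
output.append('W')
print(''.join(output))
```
VW

ZeroDivisionError is caught by its specific handler, not KeyError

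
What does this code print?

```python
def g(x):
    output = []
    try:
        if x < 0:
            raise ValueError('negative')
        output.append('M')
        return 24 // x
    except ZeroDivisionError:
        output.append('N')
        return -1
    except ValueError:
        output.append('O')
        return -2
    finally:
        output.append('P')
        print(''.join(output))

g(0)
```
MNP

x=0 causes ZeroDivisionError, caught, finally prints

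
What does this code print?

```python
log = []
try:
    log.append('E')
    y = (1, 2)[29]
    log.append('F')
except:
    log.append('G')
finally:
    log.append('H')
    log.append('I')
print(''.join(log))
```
EGHI

Code before exception runs, then except, then all of finally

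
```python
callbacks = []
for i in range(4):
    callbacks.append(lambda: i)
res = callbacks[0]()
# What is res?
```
3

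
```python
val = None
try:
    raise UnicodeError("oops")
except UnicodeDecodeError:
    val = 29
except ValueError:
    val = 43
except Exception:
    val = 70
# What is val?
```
43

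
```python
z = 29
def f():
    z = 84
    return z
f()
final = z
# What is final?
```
29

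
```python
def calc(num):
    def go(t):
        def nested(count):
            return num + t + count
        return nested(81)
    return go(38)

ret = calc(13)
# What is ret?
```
132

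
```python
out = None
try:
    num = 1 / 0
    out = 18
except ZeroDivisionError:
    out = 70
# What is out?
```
70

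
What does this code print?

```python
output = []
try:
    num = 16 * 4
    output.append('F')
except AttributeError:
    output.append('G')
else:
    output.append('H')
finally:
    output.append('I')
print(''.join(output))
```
FHI

else runs before finally when no exception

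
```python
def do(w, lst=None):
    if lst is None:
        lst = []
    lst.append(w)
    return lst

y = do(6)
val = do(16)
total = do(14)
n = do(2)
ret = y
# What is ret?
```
[6]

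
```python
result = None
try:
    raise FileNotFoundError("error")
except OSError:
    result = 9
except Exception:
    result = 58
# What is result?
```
9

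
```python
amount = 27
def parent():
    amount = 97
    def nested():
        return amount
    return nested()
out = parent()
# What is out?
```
97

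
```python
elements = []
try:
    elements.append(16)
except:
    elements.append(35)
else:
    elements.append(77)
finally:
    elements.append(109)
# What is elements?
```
[16, 77, 109]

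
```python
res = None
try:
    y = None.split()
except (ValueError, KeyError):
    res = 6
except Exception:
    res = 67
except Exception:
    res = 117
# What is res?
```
67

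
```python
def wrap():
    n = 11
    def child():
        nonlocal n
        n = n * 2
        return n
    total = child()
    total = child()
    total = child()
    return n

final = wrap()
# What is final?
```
88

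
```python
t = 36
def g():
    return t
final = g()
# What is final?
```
36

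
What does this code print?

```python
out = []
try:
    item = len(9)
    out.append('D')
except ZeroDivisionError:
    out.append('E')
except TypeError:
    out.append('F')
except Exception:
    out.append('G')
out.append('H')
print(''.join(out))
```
FH

TypeError matches before generic Exception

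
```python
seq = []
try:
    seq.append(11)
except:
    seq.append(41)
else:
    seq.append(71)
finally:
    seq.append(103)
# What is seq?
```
[11, 71, 103]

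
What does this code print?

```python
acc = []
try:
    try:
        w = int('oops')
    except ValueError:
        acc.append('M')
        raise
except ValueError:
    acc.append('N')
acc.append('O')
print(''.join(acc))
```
MNO

raise without argument re-raises current exception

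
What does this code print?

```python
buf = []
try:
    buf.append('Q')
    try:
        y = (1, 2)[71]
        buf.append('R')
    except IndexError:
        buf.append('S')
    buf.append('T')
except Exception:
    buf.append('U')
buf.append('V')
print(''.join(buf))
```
QSTV

Inner exception caught by inner handler, outer continues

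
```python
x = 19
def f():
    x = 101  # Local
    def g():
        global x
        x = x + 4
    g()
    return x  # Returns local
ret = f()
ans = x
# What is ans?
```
23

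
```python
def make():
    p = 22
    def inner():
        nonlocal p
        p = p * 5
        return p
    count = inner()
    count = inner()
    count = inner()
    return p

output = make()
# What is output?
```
2750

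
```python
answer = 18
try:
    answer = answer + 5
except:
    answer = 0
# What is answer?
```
23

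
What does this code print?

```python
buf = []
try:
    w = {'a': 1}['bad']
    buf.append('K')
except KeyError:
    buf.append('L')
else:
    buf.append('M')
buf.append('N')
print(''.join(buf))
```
LN

else block skipped when exception is caught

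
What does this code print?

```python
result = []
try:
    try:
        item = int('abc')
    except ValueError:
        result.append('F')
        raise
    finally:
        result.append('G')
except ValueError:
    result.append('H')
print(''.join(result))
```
FGH

finally runs before re-raised exception propagates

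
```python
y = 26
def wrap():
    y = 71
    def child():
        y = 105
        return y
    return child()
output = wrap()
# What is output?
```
105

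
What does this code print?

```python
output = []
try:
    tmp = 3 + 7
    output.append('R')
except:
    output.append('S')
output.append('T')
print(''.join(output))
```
RT

No exception, try block completes normally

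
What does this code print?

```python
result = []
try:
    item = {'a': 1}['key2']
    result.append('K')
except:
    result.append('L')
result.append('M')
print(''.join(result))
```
LM

Exception raised in try, caught by bare except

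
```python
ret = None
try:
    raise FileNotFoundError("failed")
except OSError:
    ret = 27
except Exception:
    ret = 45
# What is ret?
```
27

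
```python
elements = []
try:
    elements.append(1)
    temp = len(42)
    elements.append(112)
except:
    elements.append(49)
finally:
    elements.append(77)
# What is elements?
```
[1, 49, 77]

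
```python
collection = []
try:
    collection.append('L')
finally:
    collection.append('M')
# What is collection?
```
['L', 'M']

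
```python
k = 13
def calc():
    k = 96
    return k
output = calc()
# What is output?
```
96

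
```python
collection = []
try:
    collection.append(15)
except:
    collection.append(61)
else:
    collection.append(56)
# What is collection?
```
[15, 56]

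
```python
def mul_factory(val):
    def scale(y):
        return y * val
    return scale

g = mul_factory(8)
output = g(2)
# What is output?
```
16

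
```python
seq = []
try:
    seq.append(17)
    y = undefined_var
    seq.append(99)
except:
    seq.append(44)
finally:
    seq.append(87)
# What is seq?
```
[17, 44, 87]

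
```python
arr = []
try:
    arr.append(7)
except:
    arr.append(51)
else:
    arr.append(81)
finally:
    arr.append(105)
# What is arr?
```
[7, 81, 105]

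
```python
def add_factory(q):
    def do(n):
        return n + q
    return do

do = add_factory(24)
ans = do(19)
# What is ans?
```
43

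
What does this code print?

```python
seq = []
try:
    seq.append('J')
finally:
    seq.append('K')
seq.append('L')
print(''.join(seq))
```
JKL

try/finally without except, no exception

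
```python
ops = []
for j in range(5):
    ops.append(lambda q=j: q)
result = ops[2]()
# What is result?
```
2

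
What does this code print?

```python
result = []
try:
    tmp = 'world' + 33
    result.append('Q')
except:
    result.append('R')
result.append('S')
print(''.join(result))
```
RS

Exception raised in try, caught by bare except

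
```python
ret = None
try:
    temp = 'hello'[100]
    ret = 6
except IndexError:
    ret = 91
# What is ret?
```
91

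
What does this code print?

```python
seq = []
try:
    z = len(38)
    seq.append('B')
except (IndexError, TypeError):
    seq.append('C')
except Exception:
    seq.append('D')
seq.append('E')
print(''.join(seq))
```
CE

TypeError matches tuple containing it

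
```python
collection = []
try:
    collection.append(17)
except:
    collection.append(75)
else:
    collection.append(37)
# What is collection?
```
[17, 37]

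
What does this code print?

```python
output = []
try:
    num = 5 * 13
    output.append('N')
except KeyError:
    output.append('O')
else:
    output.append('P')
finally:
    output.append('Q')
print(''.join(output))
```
NPQ

else runs before finally when no exception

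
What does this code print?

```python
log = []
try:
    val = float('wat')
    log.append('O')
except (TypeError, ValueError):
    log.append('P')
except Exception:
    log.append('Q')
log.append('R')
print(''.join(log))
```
PR

ValueError matches tuple containing it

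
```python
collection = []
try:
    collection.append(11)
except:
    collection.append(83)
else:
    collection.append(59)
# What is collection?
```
[11, 59]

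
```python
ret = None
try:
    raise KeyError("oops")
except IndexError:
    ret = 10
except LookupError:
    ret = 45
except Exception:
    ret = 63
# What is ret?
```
45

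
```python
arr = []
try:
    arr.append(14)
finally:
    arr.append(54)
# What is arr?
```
[14, 54]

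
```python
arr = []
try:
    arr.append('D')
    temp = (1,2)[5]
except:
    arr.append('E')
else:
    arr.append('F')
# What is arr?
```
['D', 'E']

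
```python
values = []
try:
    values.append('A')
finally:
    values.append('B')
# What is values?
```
['A', 'B']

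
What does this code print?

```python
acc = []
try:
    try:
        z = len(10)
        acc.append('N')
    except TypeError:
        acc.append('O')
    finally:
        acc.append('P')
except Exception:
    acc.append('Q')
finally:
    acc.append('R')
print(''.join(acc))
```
OPR

Both finally blocks run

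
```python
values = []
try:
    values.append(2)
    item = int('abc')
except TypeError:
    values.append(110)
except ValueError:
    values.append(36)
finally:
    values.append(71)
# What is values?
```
[2, 36, 71]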